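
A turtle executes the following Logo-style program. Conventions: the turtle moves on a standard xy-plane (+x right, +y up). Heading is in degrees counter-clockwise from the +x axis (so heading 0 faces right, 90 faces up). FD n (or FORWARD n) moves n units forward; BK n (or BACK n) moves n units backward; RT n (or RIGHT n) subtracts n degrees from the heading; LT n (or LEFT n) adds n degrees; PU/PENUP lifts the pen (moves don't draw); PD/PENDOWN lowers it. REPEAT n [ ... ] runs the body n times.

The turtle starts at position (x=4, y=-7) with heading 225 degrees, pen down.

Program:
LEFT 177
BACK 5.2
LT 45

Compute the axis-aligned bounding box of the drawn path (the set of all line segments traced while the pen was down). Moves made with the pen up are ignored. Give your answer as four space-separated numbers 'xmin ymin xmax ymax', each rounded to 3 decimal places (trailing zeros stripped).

Executing turtle program step by step:
Start: pos=(4,-7), heading=225, pen down
LT 177: heading 225 -> 42
BK 5.2: (4,-7) -> (0.136,-10.479) [heading=42, draw]
LT 45: heading 42 -> 87
Final: pos=(0.136,-10.479), heading=87, 1 segment(s) drawn

Segment endpoints: x in {0.136, 4}, y in {-10.479, -7}
xmin=0.136, ymin=-10.479, xmax=4, ymax=-7

Answer: 0.136 -10.479 4 -7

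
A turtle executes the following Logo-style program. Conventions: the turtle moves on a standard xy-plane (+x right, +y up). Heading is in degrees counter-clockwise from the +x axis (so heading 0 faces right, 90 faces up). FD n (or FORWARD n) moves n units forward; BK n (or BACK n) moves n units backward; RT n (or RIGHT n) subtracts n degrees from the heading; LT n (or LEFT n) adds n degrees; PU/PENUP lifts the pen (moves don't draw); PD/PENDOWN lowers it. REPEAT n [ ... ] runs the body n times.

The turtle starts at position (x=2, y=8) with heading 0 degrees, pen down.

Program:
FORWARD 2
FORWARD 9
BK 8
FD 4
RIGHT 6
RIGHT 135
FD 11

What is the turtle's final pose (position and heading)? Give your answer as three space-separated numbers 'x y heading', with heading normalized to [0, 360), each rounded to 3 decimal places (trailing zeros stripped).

Executing turtle program step by step:
Start: pos=(2,8), heading=0, pen down
FD 2: (2,8) -> (4,8) [heading=0, draw]
FD 9: (4,8) -> (13,8) [heading=0, draw]
BK 8: (13,8) -> (5,8) [heading=0, draw]
FD 4: (5,8) -> (9,8) [heading=0, draw]
RT 6: heading 0 -> 354
RT 135: heading 354 -> 219
FD 11: (9,8) -> (0.451,1.077) [heading=219, draw]
Final: pos=(0.451,1.077), heading=219, 5 segment(s) drawn

Answer: 0.451 1.077 219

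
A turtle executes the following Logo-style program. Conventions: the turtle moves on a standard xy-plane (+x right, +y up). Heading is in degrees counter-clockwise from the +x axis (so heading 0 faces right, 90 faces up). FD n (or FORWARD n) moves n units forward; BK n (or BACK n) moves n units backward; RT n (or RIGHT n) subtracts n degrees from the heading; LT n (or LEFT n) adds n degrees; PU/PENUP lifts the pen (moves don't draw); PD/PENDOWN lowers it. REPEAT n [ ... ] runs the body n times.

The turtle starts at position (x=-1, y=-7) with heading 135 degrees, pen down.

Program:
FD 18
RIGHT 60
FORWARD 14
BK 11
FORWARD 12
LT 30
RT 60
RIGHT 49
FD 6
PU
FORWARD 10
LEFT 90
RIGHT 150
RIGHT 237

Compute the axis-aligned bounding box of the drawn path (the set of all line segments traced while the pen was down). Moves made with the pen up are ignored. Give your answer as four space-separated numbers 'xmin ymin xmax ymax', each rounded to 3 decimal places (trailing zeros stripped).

Answer: -13.728 -7 -1 20.217

Derivation:
Executing turtle program step by step:
Start: pos=(-1,-7), heading=135, pen down
FD 18: (-1,-7) -> (-13.728,5.728) [heading=135, draw]
RT 60: heading 135 -> 75
FD 14: (-13.728,5.728) -> (-10.104,19.251) [heading=75, draw]
BK 11: (-10.104,19.251) -> (-12.951,8.626) [heading=75, draw]
FD 12: (-12.951,8.626) -> (-9.846,20.217) [heading=75, draw]
LT 30: heading 75 -> 105
RT 60: heading 105 -> 45
RT 49: heading 45 -> 356
FD 6: (-9.846,20.217) -> (-3.86,19.798) [heading=356, draw]
PU: pen up
FD 10: (-3.86,19.798) -> (6.115,19.101) [heading=356, move]
LT 90: heading 356 -> 86
RT 150: heading 86 -> 296
RT 237: heading 296 -> 59
Final: pos=(6.115,19.101), heading=59, 5 segment(s) drawn

Segment endpoints: x in {-13.728, -12.951, -10.104, -9.846, -3.86, -1}, y in {-7, 5.728, 8.626, 19.251, 19.798, 20.217}
xmin=-13.728, ymin=-7, xmax=-1, ymax=20.217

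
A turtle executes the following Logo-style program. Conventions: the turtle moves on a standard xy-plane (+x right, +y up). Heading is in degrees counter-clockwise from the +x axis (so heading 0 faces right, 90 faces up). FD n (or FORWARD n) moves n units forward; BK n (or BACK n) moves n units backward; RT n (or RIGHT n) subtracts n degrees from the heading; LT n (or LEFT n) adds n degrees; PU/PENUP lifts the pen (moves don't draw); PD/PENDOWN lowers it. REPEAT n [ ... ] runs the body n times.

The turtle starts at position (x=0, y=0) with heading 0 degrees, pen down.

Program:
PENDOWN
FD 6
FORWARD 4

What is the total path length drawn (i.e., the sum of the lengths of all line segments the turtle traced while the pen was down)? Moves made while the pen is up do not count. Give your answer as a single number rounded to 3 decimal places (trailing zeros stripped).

Executing turtle program step by step:
Start: pos=(0,0), heading=0, pen down
PD: pen down
FD 6: (0,0) -> (6,0) [heading=0, draw]
FD 4: (6,0) -> (10,0) [heading=0, draw]
Final: pos=(10,0), heading=0, 2 segment(s) drawn

Segment lengths:
  seg 1: (0,0) -> (6,0), length = 6
  seg 2: (6,0) -> (10,0), length = 4
Total = 10

Answer: 10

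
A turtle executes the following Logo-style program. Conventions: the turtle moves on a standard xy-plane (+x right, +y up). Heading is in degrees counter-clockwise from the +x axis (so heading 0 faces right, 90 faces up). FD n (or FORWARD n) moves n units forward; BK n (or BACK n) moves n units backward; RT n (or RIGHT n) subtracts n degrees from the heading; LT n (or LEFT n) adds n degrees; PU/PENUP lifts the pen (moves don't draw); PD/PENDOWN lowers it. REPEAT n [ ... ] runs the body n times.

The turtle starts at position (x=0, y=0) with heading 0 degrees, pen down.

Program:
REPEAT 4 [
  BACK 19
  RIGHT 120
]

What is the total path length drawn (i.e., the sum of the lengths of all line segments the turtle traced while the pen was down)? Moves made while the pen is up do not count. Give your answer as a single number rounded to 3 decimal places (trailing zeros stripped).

Executing turtle program step by step:
Start: pos=(0,0), heading=0, pen down
REPEAT 4 [
  -- iteration 1/4 --
  BK 19: (0,0) -> (-19,0) [heading=0, draw]
  RT 120: heading 0 -> 240
  -- iteration 2/4 --
  BK 19: (-19,0) -> (-9.5,16.454) [heading=240, draw]
  RT 120: heading 240 -> 120
  -- iteration 3/4 --
  BK 19: (-9.5,16.454) -> (0,0) [heading=120, draw]
  RT 120: heading 120 -> 0
  -- iteration 4/4 --
  BK 19: (0,0) -> (-19,0) [heading=0, draw]
  RT 120: heading 0 -> 240
]
Final: pos=(-19,0), heading=240, 4 segment(s) drawn

Segment lengths:
  seg 1: (0,0) -> (-19,0), length = 19
  seg 2: (-19,0) -> (-9.5,16.454), length = 19
  seg 3: (-9.5,16.454) -> (0,0), length = 19
  seg 4: (0,0) -> (-19,0), length = 19
Total = 76

Answer: 76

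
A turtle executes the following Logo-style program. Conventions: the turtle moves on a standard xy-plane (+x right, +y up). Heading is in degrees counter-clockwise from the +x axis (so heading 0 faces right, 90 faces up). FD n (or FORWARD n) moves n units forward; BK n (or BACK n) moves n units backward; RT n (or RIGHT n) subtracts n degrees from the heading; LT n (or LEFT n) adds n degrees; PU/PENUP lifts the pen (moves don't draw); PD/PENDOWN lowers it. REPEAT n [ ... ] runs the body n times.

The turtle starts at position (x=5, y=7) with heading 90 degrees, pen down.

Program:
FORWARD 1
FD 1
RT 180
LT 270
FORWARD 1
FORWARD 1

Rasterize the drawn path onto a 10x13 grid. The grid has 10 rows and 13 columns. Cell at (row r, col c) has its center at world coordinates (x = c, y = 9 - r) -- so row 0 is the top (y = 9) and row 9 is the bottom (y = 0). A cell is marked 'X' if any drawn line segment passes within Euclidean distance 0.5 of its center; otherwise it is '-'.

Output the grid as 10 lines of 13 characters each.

Segment 0: (5,7) -> (5,8)
Segment 1: (5,8) -> (5,9)
Segment 2: (5,9) -> (4,9)
Segment 3: (4,9) -> (3,9)

Answer: ---XXX-------
-----X-------
-----X-------
-------------
-------------
-------------
-------------
-------------
-------------
-------------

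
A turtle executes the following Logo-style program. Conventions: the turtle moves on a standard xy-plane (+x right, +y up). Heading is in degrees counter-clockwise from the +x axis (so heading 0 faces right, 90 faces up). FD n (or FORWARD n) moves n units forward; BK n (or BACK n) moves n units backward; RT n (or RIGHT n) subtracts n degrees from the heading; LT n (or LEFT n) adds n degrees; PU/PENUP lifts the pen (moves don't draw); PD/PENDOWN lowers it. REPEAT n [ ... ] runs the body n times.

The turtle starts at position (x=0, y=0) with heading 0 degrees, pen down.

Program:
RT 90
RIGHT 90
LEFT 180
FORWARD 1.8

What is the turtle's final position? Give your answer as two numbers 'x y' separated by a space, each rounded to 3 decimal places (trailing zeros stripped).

Executing turtle program step by step:
Start: pos=(0,0), heading=0, pen down
RT 90: heading 0 -> 270
RT 90: heading 270 -> 180
LT 180: heading 180 -> 0
FD 1.8: (0,0) -> (1.8,0) [heading=0, draw]
Final: pos=(1.8,0), heading=0, 1 segment(s) drawn

Answer: 1.8 0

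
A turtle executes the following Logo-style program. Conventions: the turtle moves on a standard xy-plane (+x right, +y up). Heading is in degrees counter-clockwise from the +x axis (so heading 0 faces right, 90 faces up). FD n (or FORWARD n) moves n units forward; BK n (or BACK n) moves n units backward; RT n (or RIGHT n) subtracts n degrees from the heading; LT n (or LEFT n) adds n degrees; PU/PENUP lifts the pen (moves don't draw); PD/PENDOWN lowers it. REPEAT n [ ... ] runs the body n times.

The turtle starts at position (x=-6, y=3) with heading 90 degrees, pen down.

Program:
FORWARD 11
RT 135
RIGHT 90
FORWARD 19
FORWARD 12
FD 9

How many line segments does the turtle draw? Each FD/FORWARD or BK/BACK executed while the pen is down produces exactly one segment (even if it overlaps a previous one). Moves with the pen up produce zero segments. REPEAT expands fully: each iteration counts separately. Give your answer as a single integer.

Executing turtle program step by step:
Start: pos=(-6,3), heading=90, pen down
FD 11: (-6,3) -> (-6,14) [heading=90, draw]
RT 135: heading 90 -> 315
RT 90: heading 315 -> 225
FD 19: (-6,14) -> (-19.435,0.565) [heading=225, draw]
FD 12: (-19.435,0.565) -> (-27.92,-7.92) [heading=225, draw]
FD 9: (-27.92,-7.92) -> (-34.284,-14.284) [heading=225, draw]
Final: pos=(-34.284,-14.284), heading=225, 4 segment(s) drawn
Segments drawn: 4

Answer: 4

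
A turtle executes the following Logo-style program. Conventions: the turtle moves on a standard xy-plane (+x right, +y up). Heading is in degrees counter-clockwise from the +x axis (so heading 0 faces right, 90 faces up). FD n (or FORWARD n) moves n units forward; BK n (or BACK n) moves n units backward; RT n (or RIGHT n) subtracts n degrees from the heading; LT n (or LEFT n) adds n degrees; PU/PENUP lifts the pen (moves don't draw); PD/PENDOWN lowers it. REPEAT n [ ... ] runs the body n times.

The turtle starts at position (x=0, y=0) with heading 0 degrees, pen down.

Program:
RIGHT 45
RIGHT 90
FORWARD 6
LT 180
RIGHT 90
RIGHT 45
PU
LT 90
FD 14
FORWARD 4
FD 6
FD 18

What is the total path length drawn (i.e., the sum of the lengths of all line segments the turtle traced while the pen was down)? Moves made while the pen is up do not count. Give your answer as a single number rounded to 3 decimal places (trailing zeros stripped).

Answer: 6

Derivation:
Executing turtle program step by step:
Start: pos=(0,0), heading=0, pen down
RT 45: heading 0 -> 315
RT 90: heading 315 -> 225
FD 6: (0,0) -> (-4.243,-4.243) [heading=225, draw]
LT 180: heading 225 -> 45
RT 90: heading 45 -> 315
RT 45: heading 315 -> 270
PU: pen up
LT 90: heading 270 -> 0
FD 14: (-4.243,-4.243) -> (9.757,-4.243) [heading=0, move]
FD 4: (9.757,-4.243) -> (13.757,-4.243) [heading=0, move]
FD 6: (13.757,-4.243) -> (19.757,-4.243) [heading=0, move]
FD 18: (19.757,-4.243) -> (37.757,-4.243) [heading=0, move]
Final: pos=(37.757,-4.243), heading=0, 1 segment(s) drawn

Segment lengths:
  seg 1: (0,0) -> (-4.243,-4.243), length = 6
Total = 6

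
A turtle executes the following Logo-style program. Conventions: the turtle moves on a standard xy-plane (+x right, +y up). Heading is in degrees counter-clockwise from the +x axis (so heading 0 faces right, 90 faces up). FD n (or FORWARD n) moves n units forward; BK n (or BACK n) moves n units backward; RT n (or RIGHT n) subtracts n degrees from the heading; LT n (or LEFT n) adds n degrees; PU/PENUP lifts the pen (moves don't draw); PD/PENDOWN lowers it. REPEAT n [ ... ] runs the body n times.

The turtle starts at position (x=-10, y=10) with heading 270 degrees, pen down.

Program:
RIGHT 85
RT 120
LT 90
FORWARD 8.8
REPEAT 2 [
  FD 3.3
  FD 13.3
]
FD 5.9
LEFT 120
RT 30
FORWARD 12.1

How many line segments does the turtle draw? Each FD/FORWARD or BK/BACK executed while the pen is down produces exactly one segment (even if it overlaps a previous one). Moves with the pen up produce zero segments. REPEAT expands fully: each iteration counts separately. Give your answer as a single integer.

Executing turtle program step by step:
Start: pos=(-10,10), heading=270, pen down
RT 85: heading 270 -> 185
RT 120: heading 185 -> 65
LT 90: heading 65 -> 155
FD 8.8: (-10,10) -> (-17.976,13.719) [heading=155, draw]
REPEAT 2 [
  -- iteration 1/2 --
  FD 3.3: (-17.976,13.719) -> (-20.966,15.114) [heading=155, draw]
  FD 13.3: (-20.966,15.114) -> (-33.02,20.735) [heading=155, draw]
  -- iteration 2/2 --
  FD 3.3: (-33.02,20.735) -> (-36.011,22.129) [heading=155, draw]
  FD 13.3: (-36.011,22.129) -> (-48.065,27.75) [heading=155, draw]
]
FD 5.9: (-48.065,27.75) -> (-53.412,30.243) [heading=155, draw]
LT 120: heading 155 -> 275
RT 30: heading 275 -> 245
FD 12.1: (-53.412,30.243) -> (-58.526,19.277) [heading=245, draw]
Final: pos=(-58.526,19.277), heading=245, 7 segment(s) drawn
Segments drawn: 7

Answer: 7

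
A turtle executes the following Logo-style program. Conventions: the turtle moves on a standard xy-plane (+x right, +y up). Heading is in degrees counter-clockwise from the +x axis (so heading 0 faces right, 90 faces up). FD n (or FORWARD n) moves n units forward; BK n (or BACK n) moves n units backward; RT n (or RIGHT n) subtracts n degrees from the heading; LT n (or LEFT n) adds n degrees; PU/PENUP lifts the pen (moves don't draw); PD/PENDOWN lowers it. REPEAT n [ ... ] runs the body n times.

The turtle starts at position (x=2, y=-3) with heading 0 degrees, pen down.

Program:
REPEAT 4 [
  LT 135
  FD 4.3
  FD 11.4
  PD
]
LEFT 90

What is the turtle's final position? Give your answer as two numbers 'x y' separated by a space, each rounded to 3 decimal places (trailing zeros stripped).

Executing turtle program step by step:
Start: pos=(2,-3), heading=0, pen down
REPEAT 4 [
  -- iteration 1/4 --
  LT 135: heading 0 -> 135
  FD 4.3: (2,-3) -> (-1.041,0.041) [heading=135, draw]
  FD 11.4: (-1.041,0.041) -> (-9.102,8.102) [heading=135, draw]
  PD: pen down
  -- iteration 2/4 --
  LT 135: heading 135 -> 270
  FD 4.3: (-9.102,8.102) -> (-9.102,3.802) [heading=270, draw]
  FD 11.4: (-9.102,3.802) -> (-9.102,-7.598) [heading=270, draw]
  PD: pen down
  -- iteration 3/4 --
  LT 135: heading 270 -> 45
  FD 4.3: (-9.102,-7.598) -> (-6.061,-4.558) [heading=45, draw]
  FD 11.4: (-6.061,-4.558) -> (2,3.503) [heading=45, draw]
  PD: pen down
  -- iteration 4/4 --
  LT 135: heading 45 -> 180
  FD 4.3: (2,3.503) -> (-2.3,3.503) [heading=180, draw]
  FD 11.4: (-2.3,3.503) -> (-13.7,3.503) [heading=180, draw]
  PD: pen down
]
LT 90: heading 180 -> 270
Final: pos=(-13.7,3.503), heading=270, 8 segment(s) drawn

Answer: -13.7 3.503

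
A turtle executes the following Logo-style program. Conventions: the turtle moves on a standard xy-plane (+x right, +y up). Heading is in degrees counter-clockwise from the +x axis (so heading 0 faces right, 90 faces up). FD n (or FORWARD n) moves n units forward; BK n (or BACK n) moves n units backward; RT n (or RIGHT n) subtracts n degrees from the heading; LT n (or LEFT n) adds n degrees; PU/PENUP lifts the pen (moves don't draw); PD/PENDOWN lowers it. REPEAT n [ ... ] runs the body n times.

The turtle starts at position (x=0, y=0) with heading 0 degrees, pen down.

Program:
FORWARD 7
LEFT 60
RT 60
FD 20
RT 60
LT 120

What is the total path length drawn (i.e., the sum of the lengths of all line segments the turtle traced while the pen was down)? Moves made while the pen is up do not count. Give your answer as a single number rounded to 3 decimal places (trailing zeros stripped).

Executing turtle program step by step:
Start: pos=(0,0), heading=0, pen down
FD 7: (0,0) -> (7,0) [heading=0, draw]
LT 60: heading 0 -> 60
RT 60: heading 60 -> 0
FD 20: (7,0) -> (27,0) [heading=0, draw]
RT 60: heading 0 -> 300
LT 120: heading 300 -> 60
Final: pos=(27,0), heading=60, 2 segment(s) drawn

Segment lengths:
  seg 1: (0,0) -> (7,0), length = 7
  seg 2: (7,0) -> (27,0), length = 20
Total = 27

Answer: 27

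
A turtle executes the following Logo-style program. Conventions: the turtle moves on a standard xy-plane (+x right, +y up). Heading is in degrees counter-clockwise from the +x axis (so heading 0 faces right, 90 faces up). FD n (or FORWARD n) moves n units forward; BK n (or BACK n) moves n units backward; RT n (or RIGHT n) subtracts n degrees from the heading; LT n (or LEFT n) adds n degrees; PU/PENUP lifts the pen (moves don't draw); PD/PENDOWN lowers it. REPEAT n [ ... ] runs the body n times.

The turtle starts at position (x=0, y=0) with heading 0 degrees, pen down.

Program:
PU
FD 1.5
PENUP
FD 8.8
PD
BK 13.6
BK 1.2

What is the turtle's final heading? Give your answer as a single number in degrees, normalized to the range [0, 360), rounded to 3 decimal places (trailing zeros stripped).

Answer: 0

Derivation:
Executing turtle program step by step:
Start: pos=(0,0), heading=0, pen down
PU: pen up
FD 1.5: (0,0) -> (1.5,0) [heading=0, move]
PU: pen up
FD 8.8: (1.5,0) -> (10.3,0) [heading=0, move]
PD: pen down
BK 13.6: (10.3,0) -> (-3.3,0) [heading=0, draw]
BK 1.2: (-3.3,0) -> (-4.5,0) [heading=0, draw]
Final: pos=(-4.5,0), heading=0, 2 segment(s) drawn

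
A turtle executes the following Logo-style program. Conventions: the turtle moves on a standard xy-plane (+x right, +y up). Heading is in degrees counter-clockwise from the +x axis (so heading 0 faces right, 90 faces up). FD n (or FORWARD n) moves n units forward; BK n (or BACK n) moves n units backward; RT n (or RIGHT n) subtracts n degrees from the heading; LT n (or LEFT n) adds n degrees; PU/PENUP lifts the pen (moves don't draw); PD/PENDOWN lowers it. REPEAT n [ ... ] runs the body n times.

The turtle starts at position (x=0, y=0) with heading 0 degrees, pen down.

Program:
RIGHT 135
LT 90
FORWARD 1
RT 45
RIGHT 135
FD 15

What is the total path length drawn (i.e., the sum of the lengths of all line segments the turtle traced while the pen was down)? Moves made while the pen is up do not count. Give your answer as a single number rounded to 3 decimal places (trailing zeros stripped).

Executing turtle program step by step:
Start: pos=(0,0), heading=0, pen down
RT 135: heading 0 -> 225
LT 90: heading 225 -> 315
FD 1: (0,0) -> (0.707,-0.707) [heading=315, draw]
RT 45: heading 315 -> 270
RT 135: heading 270 -> 135
FD 15: (0.707,-0.707) -> (-9.899,9.899) [heading=135, draw]
Final: pos=(-9.899,9.899), heading=135, 2 segment(s) drawn

Segment lengths:
  seg 1: (0,0) -> (0.707,-0.707), length = 1
  seg 2: (0.707,-0.707) -> (-9.899,9.899), length = 15
Total = 16

Answer: 16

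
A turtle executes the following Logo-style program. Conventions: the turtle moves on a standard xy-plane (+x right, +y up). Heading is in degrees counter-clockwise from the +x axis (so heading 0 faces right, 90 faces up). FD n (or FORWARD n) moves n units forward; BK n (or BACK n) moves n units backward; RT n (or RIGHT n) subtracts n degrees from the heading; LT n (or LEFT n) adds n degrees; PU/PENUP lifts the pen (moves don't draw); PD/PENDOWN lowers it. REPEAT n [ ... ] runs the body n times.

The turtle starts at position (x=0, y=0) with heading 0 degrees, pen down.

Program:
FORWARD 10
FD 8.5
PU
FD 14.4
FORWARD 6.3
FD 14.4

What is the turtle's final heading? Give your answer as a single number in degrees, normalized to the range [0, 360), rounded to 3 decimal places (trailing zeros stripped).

Executing turtle program step by step:
Start: pos=(0,0), heading=0, pen down
FD 10: (0,0) -> (10,0) [heading=0, draw]
FD 8.5: (10,0) -> (18.5,0) [heading=0, draw]
PU: pen up
FD 14.4: (18.5,0) -> (32.9,0) [heading=0, move]
FD 6.3: (32.9,0) -> (39.2,0) [heading=0, move]
FD 14.4: (39.2,0) -> (53.6,0) [heading=0, move]
Final: pos=(53.6,0), heading=0, 2 segment(s) drawn

Answer: 0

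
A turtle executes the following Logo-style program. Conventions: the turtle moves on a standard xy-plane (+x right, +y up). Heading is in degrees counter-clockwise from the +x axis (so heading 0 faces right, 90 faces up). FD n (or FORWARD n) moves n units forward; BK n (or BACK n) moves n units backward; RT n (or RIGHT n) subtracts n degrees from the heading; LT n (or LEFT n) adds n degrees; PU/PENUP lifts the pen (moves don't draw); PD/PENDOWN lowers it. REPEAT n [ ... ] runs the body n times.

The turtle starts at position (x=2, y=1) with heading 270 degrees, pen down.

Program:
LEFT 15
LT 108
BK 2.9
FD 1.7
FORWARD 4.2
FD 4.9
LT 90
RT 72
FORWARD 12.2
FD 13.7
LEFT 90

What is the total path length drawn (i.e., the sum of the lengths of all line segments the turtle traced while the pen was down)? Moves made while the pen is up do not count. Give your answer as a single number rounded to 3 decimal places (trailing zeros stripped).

Answer: 39.6

Derivation:
Executing turtle program step by step:
Start: pos=(2,1), heading=270, pen down
LT 15: heading 270 -> 285
LT 108: heading 285 -> 33
BK 2.9: (2,1) -> (-0.432,-0.579) [heading=33, draw]
FD 1.7: (-0.432,-0.579) -> (0.994,0.346) [heading=33, draw]
FD 4.2: (0.994,0.346) -> (4.516,2.634) [heading=33, draw]
FD 4.9: (4.516,2.634) -> (8.625,5.303) [heading=33, draw]
LT 90: heading 33 -> 123
RT 72: heading 123 -> 51
FD 12.2: (8.625,5.303) -> (16.303,14.784) [heading=51, draw]
FD 13.7: (16.303,14.784) -> (24.925,25.431) [heading=51, draw]
LT 90: heading 51 -> 141
Final: pos=(24.925,25.431), heading=141, 6 segment(s) drawn

Segment lengths:
  seg 1: (2,1) -> (-0.432,-0.579), length = 2.9
  seg 2: (-0.432,-0.579) -> (0.994,0.346), length = 1.7
  seg 3: (0.994,0.346) -> (4.516,2.634), length = 4.2
  seg 4: (4.516,2.634) -> (8.625,5.303), length = 4.9
  seg 5: (8.625,5.303) -> (16.303,14.784), length = 12.2
  seg 6: (16.303,14.784) -> (24.925,25.431), length = 13.7
Total = 39.6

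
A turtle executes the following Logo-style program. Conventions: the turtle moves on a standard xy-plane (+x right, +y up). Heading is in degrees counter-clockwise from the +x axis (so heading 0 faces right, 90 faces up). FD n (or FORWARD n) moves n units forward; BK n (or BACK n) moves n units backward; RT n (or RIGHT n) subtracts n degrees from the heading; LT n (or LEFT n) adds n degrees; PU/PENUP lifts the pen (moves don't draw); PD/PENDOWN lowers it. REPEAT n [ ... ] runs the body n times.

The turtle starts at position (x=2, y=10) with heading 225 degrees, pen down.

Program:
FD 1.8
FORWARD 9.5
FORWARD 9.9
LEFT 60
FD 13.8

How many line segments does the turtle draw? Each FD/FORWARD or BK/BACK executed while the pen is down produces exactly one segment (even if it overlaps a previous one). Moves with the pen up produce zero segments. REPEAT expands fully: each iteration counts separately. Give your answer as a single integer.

Executing turtle program step by step:
Start: pos=(2,10), heading=225, pen down
FD 1.8: (2,10) -> (0.727,8.727) [heading=225, draw]
FD 9.5: (0.727,8.727) -> (-5.99,2.01) [heading=225, draw]
FD 9.9: (-5.99,2.01) -> (-12.991,-4.991) [heading=225, draw]
LT 60: heading 225 -> 285
FD 13.8: (-12.991,-4.991) -> (-9.419,-18.32) [heading=285, draw]
Final: pos=(-9.419,-18.32), heading=285, 4 segment(s) drawn
Segments drawn: 4

Answer: 4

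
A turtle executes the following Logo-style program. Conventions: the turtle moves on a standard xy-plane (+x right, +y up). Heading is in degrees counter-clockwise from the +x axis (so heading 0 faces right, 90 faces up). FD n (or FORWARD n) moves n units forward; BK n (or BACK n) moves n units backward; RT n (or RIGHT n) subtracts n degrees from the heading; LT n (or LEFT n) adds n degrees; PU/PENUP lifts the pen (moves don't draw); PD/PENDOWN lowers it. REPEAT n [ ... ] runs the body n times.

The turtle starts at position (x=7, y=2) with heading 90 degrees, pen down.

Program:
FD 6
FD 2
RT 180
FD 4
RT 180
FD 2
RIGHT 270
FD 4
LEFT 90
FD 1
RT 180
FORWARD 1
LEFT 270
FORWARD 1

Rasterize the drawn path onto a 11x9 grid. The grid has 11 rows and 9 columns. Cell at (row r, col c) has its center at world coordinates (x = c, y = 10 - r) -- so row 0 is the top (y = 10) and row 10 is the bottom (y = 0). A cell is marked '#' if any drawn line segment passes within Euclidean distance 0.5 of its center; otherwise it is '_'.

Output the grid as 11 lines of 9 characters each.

Answer: _______#_
_______#_
___#####_
___#___#_
_______#_
_______#_
_______#_
_______#_
_______#_
_________
_________

Derivation:
Segment 0: (7,2) -> (7,8)
Segment 1: (7,8) -> (7,10)
Segment 2: (7,10) -> (7,6)
Segment 3: (7,6) -> (7,8)
Segment 4: (7,8) -> (3,8)
Segment 5: (3,8) -> (3,7)
Segment 6: (3,7) -> (3,8)
Segment 7: (3,8) -> (4,8)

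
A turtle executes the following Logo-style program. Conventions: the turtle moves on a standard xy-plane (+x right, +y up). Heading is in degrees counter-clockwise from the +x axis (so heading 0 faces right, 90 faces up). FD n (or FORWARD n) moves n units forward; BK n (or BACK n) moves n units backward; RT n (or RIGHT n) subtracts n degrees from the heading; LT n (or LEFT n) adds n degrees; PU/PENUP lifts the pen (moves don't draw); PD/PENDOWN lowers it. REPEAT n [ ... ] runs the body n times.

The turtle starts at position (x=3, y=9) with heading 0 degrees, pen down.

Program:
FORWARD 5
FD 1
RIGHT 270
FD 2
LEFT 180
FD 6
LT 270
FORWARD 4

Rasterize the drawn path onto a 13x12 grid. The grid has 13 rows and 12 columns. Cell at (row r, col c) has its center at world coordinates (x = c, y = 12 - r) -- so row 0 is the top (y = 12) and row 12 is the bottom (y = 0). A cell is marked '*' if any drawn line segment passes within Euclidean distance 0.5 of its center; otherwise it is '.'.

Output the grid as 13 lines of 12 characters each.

Segment 0: (3,9) -> (8,9)
Segment 1: (8,9) -> (9,9)
Segment 2: (9,9) -> (9,11)
Segment 3: (9,11) -> (9,5)
Segment 4: (9,5) -> (5,5)

Answer: ............
.........*..
.........*..
...*******..
.........*..
.........*..
.........*..
.....*****..
............
............
............
............
............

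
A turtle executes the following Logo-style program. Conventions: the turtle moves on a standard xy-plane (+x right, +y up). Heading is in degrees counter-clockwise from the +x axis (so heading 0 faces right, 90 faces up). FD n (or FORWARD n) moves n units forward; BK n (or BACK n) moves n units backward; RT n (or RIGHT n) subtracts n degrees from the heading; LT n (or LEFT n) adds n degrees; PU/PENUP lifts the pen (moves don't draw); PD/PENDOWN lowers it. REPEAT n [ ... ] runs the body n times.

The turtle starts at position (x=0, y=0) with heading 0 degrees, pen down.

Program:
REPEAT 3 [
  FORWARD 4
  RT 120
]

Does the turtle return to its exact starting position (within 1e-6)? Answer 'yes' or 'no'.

Executing turtle program step by step:
Start: pos=(0,0), heading=0, pen down
REPEAT 3 [
  -- iteration 1/3 --
  FD 4: (0,0) -> (4,0) [heading=0, draw]
  RT 120: heading 0 -> 240
  -- iteration 2/3 --
  FD 4: (4,0) -> (2,-3.464) [heading=240, draw]
  RT 120: heading 240 -> 120
  -- iteration 3/3 --
  FD 4: (2,-3.464) -> (0,0) [heading=120, draw]
  RT 120: heading 120 -> 0
]
Final: pos=(0,0), heading=0, 3 segment(s) drawn

Start position: (0, 0)
Final position: (0, 0)
Distance = 0; < 1e-6 -> CLOSED

Answer: yes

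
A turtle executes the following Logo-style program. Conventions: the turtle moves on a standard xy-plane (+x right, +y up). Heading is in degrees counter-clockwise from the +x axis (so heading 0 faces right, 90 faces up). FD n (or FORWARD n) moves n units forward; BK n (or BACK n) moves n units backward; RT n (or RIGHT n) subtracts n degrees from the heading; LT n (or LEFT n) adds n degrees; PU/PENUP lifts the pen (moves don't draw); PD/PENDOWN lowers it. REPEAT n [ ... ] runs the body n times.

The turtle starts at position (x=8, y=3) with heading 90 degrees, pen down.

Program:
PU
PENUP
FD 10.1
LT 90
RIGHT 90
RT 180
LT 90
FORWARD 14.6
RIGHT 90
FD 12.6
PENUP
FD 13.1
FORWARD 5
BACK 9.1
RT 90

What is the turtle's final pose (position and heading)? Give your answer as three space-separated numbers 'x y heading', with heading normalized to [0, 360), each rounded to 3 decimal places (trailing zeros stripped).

Executing turtle program step by step:
Start: pos=(8,3), heading=90, pen down
PU: pen up
PU: pen up
FD 10.1: (8,3) -> (8,13.1) [heading=90, move]
LT 90: heading 90 -> 180
RT 90: heading 180 -> 90
RT 180: heading 90 -> 270
LT 90: heading 270 -> 0
FD 14.6: (8,13.1) -> (22.6,13.1) [heading=0, move]
RT 90: heading 0 -> 270
FD 12.6: (22.6,13.1) -> (22.6,0.5) [heading=270, move]
PU: pen up
FD 13.1: (22.6,0.5) -> (22.6,-12.6) [heading=270, move]
FD 5: (22.6,-12.6) -> (22.6,-17.6) [heading=270, move]
BK 9.1: (22.6,-17.6) -> (22.6,-8.5) [heading=270, move]
RT 90: heading 270 -> 180
Final: pos=(22.6,-8.5), heading=180, 0 segment(s) drawn

Answer: 22.6 -8.5 180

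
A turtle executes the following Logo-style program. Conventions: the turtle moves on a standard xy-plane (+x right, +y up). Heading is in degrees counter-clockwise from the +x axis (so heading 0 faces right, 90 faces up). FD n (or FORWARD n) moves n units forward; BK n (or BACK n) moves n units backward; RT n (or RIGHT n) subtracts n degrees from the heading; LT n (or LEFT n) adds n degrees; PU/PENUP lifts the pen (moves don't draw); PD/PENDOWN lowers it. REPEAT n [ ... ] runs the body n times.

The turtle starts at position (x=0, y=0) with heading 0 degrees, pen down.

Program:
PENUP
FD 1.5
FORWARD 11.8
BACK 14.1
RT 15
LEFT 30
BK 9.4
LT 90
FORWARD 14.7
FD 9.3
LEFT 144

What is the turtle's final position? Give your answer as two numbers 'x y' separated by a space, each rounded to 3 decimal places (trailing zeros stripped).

Answer: -16.091 20.749

Derivation:
Executing turtle program step by step:
Start: pos=(0,0), heading=0, pen down
PU: pen up
FD 1.5: (0,0) -> (1.5,0) [heading=0, move]
FD 11.8: (1.5,0) -> (13.3,0) [heading=0, move]
BK 14.1: (13.3,0) -> (-0.8,0) [heading=0, move]
RT 15: heading 0 -> 345
LT 30: heading 345 -> 15
BK 9.4: (-0.8,0) -> (-9.88,-2.433) [heading=15, move]
LT 90: heading 15 -> 105
FD 14.7: (-9.88,-2.433) -> (-13.684,11.766) [heading=105, move]
FD 9.3: (-13.684,11.766) -> (-16.091,20.749) [heading=105, move]
LT 144: heading 105 -> 249
Final: pos=(-16.091,20.749), heading=249, 0 segment(s) drawn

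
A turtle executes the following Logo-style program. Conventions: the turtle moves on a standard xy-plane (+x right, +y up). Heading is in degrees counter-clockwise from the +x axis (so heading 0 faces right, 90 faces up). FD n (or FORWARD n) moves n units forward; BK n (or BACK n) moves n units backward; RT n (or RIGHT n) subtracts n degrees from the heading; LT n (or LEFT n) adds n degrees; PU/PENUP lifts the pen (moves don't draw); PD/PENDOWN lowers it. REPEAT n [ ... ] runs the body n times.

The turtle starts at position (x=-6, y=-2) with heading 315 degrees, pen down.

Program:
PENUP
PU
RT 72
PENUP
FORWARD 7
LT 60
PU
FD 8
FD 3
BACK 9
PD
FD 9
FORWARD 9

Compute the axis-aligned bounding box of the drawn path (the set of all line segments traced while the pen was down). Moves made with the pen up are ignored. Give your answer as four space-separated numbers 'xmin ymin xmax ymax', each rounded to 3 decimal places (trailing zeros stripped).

Executing turtle program step by step:
Start: pos=(-6,-2), heading=315, pen down
PU: pen up
PU: pen up
RT 72: heading 315 -> 243
PU: pen up
FD 7: (-6,-2) -> (-9.178,-8.237) [heading=243, move]
LT 60: heading 243 -> 303
PU: pen up
FD 8: (-9.178,-8.237) -> (-4.821,-14.946) [heading=303, move]
FD 3: (-4.821,-14.946) -> (-3.187,-17.462) [heading=303, move]
BK 9: (-3.187,-17.462) -> (-8.089,-9.914) [heading=303, move]
PD: pen down
FD 9: (-8.089,-9.914) -> (-3.187,-17.462) [heading=303, draw]
FD 9: (-3.187,-17.462) -> (1.715,-25.01) [heading=303, draw]
Final: pos=(1.715,-25.01), heading=303, 2 segment(s) drawn

Segment endpoints: x in {-8.089, -3.187, 1.715}, y in {-25.01, -17.462, -9.914}
xmin=-8.089, ymin=-25.01, xmax=1.715, ymax=-9.914

Answer: -8.089 -25.01 1.715 -9.914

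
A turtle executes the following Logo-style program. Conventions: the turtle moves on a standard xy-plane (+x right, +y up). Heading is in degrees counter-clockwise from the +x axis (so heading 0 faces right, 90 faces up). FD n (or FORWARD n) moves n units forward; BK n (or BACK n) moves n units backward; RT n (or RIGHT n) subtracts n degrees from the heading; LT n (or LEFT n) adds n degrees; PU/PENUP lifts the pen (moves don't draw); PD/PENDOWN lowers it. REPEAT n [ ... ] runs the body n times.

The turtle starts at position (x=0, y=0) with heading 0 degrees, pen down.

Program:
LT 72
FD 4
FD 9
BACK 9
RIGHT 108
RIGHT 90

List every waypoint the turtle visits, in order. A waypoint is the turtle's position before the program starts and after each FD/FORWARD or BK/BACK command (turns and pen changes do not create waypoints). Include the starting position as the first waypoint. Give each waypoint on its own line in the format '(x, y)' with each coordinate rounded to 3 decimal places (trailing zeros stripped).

Answer: (0, 0)
(1.236, 3.804)
(4.017, 12.364)
(1.236, 3.804)

Derivation:
Executing turtle program step by step:
Start: pos=(0,0), heading=0, pen down
LT 72: heading 0 -> 72
FD 4: (0,0) -> (1.236,3.804) [heading=72, draw]
FD 9: (1.236,3.804) -> (4.017,12.364) [heading=72, draw]
BK 9: (4.017,12.364) -> (1.236,3.804) [heading=72, draw]
RT 108: heading 72 -> 324
RT 90: heading 324 -> 234
Final: pos=(1.236,3.804), heading=234, 3 segment(s) drawn
Waypoints (4 total):
(0, 0)
(1.236, 3.804)
(4.017, 12.364)
(1.236, 3.804)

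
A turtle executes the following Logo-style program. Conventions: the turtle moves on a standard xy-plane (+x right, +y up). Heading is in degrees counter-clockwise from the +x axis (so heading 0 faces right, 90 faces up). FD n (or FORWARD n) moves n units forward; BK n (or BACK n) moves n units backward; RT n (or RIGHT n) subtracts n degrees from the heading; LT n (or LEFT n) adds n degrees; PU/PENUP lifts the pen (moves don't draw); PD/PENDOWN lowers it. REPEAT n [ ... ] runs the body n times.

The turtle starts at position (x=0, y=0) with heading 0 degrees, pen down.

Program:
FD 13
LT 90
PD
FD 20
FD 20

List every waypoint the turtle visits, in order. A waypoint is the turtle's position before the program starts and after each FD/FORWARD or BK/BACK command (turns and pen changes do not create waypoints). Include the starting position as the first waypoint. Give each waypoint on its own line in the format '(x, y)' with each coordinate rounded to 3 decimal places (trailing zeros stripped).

Answer: (0, 0)
(13, 0)
(13, 20)
(13, 40)

Derivation:
Executing turtle program step by step:
Start: pos=(0,0), heading=0, pen down
FD 13: (0,0) -> (13,0) [heading=0, draw]
LT 90: heading 0 -> 90
PD: pen down
FD 20: (13,0) -> (13,20) [heading=90, draw]
FD 20: (13,20) -> (13,40) [heading=90, draw]
Final: pos=(13,40), heading=90, 3 segment(s) drawn
Waypoints (4 total):
(0, 0)
(13, 0)
(13, 20)
(13, 40)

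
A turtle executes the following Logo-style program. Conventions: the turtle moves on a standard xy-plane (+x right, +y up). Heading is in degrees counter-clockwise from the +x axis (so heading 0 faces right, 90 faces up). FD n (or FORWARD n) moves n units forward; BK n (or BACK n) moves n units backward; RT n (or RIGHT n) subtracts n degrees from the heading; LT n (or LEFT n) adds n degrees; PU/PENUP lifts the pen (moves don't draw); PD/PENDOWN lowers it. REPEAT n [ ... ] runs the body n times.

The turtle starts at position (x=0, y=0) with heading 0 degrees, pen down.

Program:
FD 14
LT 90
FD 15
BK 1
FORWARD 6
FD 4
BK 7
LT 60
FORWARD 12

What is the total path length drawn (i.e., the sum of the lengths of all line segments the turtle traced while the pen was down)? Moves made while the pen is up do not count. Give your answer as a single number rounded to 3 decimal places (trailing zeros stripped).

Answer: 59

Derivation:
Executing turtle program step by step:
Start: pos=(0,0), heading=0, pen down
FD 14: (0,0) -> (14,0) [heading=0, draw]
LT 90: heading 0 -> 90
FD 15: (14,0) -> (14,15) [heading=90, draw]
BK 1: (14,15) -> (14,14) [heading=90, draw]
FD 6: (14,14) -> (14,20) [heading=90, draw]
FD 4: (14,20) -> (14,24) [heading=90, draw]
BK 7: (14,24) -> (14,17) [heading=90, draw]
LT 60: heading 90 -> 150
FD 12: (14,17) -> (3.608,23) [heading=150, draw]
Final: pos=(3.608,23), heading=150, 7 segment(s) drawn

Segment lengths:
  seg 1: (0,0) -> (14,0), length = 14
  seg 2: (14,0) -> (14,15), length = 15
  seg 3: (14,15) -> (14,14), length = 1
  seg 4: (14,14) -> (14,20), length = 6
  seg 5: (14,20) -> (14,24), length = 4
  seg 6: (14,24) -> (14,17), length = 7
  seg 7: (14,17) -> (3.608,23), length = 12
Total = 59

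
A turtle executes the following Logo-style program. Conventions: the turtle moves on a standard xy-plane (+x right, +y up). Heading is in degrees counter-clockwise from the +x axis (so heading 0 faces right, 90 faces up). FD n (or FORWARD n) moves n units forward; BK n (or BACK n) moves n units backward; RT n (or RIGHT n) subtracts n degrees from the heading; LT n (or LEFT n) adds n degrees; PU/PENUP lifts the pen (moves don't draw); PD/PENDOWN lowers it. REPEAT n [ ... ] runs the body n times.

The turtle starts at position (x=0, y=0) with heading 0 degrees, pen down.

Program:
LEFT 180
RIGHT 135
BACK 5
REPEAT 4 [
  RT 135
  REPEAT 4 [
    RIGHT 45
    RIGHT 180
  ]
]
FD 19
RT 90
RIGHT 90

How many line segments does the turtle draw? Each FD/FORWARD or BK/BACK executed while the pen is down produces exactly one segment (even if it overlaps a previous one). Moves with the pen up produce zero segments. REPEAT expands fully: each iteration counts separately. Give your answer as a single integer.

Executing turtle program step by step:
Start: pos=(0,0), heading=0, pen down
LT 180: heading 0 -> 180
RT 135: heading 180 -> 45
BK 5: (0,0) -> (-3.536,-3.536) [heading=45, draw]
REPEAT 4 [
  -- iteration 1/4 --
  RT 135: heading 45 -> 270
  REPEAT 4 [
    -- iteration 1/4 --
    RT 45: heading 270 -> 225
    RT 180: heading 225 -> 45
    -- iteration 2/4 --
    RT 45: heading 45 -> 0
    RT 180: heading 0 -> 180
    -- iteration 3/4 --
    RT 45: heading 180 -> 135
    RT 180: heading 135 -> 315
    -- iteration 4/4 --
    RT 45: heading 315 -> 270
    RT 180: heading 270 -> 90
  ]
  -- iteration 2/4 --
  RT 135: heading 90 -> 315
  REPEAT 4 [
    -- iteration 1/4 --
    RT 45: heading 315 -> 270
    RT 180: heading 270 -> 90
    -- iteration 2/4 --
    RT 45: heading 90 -> 45
    RT 180: heading 45 -> 225
    -- iteration 3/4 --
    RT 45: heading 225 -> 180
    RT 180: heading 180 -> 0
    -- iteration 4/4 --
    RT 45: heading 0 -> 315
    RT 180: heading 315 -> 135
  ]
  -- iteration 3/4 --
  RT 135: heading 135 -> 0
  REPEAT 4 [
    -- iteration 1/4 --
    RT 45: heading 0 -> 315
    RT 180: heading 315 -> 135
    -- iteration 2/4 --
    RT 45: heading 135 -> 90
    RT 180: heading 90 -> 270
    -- iteration 3/4 --
    RT 45: heading 270 -> 225
    RT 180: heading 225 -> 45
    -- iteration 4/4 --
    RT 45: heading 45 -> 0
    RT 180: heading 0 -> 180
  ]
  -- iteration 4/4 --
  RT 135: heading 180 -> 45
  REPEAT 4 [
    -- iteration 1/4 --
    RT 45: heading 45 -> 0
    RT 180: heading 0 -> 180
    -- iteration 2/4 --
    RT 45: heading 180 -> 135
    RT 180: heading 135 -> 315
    -- iteration 3/4 --
    RT 45: heading 315 -> 270
    RT 180: heading 270 -> 90
    -- iteration 4/4 --
    RT 45: heading 90 -> 45
    RT 180: heading 45 -> 225
  ]
]
FD 19: (-3.536,-3.536) -> (-16.971,-16.971) [heading=225, draw]
RT 90: heading 225 -> 135
RT 90: heading 135 -> 45
Final: pos=(-16.971,-16.971), heading=45, 2 segment(s) drawn
Segments drawn: 2

Answer: 2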